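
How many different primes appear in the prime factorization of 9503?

3

9503 = 13 · 731
731 = 17 · 43
9503 = 13 · 17 · 43, which has 3 distinct prime factors.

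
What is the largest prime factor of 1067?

97

1067 = 11 · 97
97 is prime.
So 1067 = 11 · 97; the largest prime factor is 97.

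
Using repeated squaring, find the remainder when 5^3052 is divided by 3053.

522

5^1 ≡ 5 (mod 3053)
5^2 ≡ 5^2 = 25 ≡ 25 (mod 3053)
5^4 ≡ 25^2 = 625 ≡ 625 (mod 3053)
5^8 ≡ 625^2 = 390625 ≡ 2894 (mod 3053)
5^16 ≡ 2894^2 = 8375236 ≡ 857 (mod 3053)
5^32 ≡ 857^2 = 734449 ≡ 1729 (mod 3053)
5^64 ≡ 1729^2 = 2989441 ≡ 554 (mod 3053)
5^128 ≡ 554^2 = 306916 ≡ 1616 (mod 3053)
5^256 ≡ 1616^2 = 2611456 ≡ 1141 (mod 3053)
5^512 ≡ 1141^2 = 1301881 ≡ 1303 (mod 3053)
5^1024 ≡ 1303^2 = 1697809 ≡ 341 (mod 3053)
5^2048 ≡ 341^2 = 116281 ≡ 267 (mod 3053)
3052 = 2048 + 512 + 256 + 128 + 64 + 32 + 8 + 4 in binary powers of 2.
So 5^3052 ≡ 267 · 1303 · 1141 · 1616 · 554 · 1729 · 2894 · 625 ≡ 522 (mod 3053).
Since 522 ≠ 1, base 5 is a Fermat witness: 3053 is composite.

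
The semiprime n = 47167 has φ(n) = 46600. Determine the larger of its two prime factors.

467

φ(n) = (p−1)(q−1) = n − (p+q) + 1, so p + q = 47167 − 46600 + 1 = 568.
p and q are the roots of t² − 568t + 47167 = 0.
Discriminant: 568² − 4·47167 = 322624 − 188668 = 133956; √133956 = 366.
q = (568 − 366)/2 = 101, p = (568 + 366)/2 = 467.
Check: 101 · 467 = 47167.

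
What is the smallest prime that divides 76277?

76277 is odd.
Digit sum 29, not divisible by 3.
Ends in 7: not divisible by 5.
7: 76277 = 7·10896 + 5
11: 76277 = 11·6934 + 3
13: 76277 = 13·5867 + 6
17: 76277 = 17·4486 + 15
19: 76277 = 19·4014 + 11
23: 76277 = 23·3316 + 9
29: 76277 = 29·2630 + 7
31: 76277 = 31·2460 + 17
37: 76277 = 37·2061 + 20
41: 76277 = 41·1860 + 17
43: 76277 = 43·1773 + 38
47: 76277 = 47·1622 + 43
53: 76277 = 53·1439 + 10
59: 76277 = 59·1292 + 49
61: 76277 = 61·1250 + 27
67: 76277 = 67·1138 + 31
71: 76277 = 71·1074 + 23
73: 76277 = 73·1044 + 65
79: 76277 = 79·965 + 42
83: 76277 = 83·919

83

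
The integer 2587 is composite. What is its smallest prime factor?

13

2587 is odd.
Digit sum 22, not divisible by 3.
Ends in 7: not divisible by 5.
7: 2587 = 7·369 + 4
11: 2587 = 11·235 + 2
13: 2587 = 13·199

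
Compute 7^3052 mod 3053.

7^1 ≡ 7 (mod 3053)
7^2 ≡ 7^2 = 49 ≡ 49 (mod 3053)
7^4 ≡ 49^2 = 2401 ≡ 2401 (mod 3053)
7^8 ≡ 2401^2 = 5764801 ≡ 737 (mod 3053)
7^16 ≡ 737^2 = 543169 ≡ 2788 (mod 3053)
7^32 ≡ 2788^2 = 7772944 ≡ 6 (mod 3053)
7^64 ≡ 6^2 = 36 ≡ 36 (mod 3053)
7^128 ≡ 36^2 = 1296 ≡ 1296 (mod 3053)
7^256 ≡ 1296^2 = 1679616 ≡ 466 (mod 3053)
7^512 ≡ 466^2 = 217156 ≡ 393 (mod 3053)
7^1024 ≡ 393^2 = 154449 ≡ 1799 (mod 3053)
7^2048 ≡ 1799^2 = 3236401 ≡ 221 (mod 3053)
3052 = 2048 + 512 + 256 + 128 + 64 + 32 + 8 + 4 in binary powers of 2.
So 7^3052 ≡ 221 · 393 · 466 · 1296 · 36 · 6 · 737 · 2401 ≡ 767 (mod 3053).
Since 767 ≠ 1, base 7 is a Fermat witness: 3053 is composite.

767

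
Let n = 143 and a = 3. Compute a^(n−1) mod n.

3^1 ≡ 3 (mod 143)
3^2 ≡ 3^2 = 9 ≡ 9 (mod 143)
3^4 ≡ 9^2 = 81 ≡ 81 (mod 143)
3^8 ≡ 81^2 = 6561 ≡ 126 (mod 143)
3^16 ≡ 126^2 = 15876 ≡ 3 (mod 143)
3^32 ≡ 3^2 = 9 ≡ 9 (mod 143)
3^64 ≡ 9^2 = 81 ≡ 81 (mod 143)
3^128 ≡ 81^2 = 6561 ≡ 126 (mod 143)
142 = 128 + 8 + 4 + 2 in binary powers of 2.
So 3^142 ≡ 126 · 126 · 81 · 9 ≡ 42 (mod 143).
Since 42 ≠ 1, base 3 is a Fermat witness: 143 is composite.

42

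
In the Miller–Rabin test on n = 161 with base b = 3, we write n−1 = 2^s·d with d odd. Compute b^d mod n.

82

161 − 1 = 160 = 2^5 · 5, so d = 5.
3^1 ≡ 3 (mod 161)
3^2 ≡ 3^2 = 9 ≡ 9 (mod 161)
3^4 ≡ 9^2 = 81 ≡ 81 (mod 161)
5 = 4 + 1 in binary powers of 2.
So 3^5 ≡ 81 · 3 ≡ 82 (mod 161).
Squaring chain: 82 → 123 → 156 → 25 → 142; never reaches −1, so base 3 is a Miller–Rabin witness that 161 is composite.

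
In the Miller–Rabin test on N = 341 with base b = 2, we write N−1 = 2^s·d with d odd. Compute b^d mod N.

341 − 1 = 340 = 2^2 · 85, so d = 85.
2^1 ≡ 2 (mod 341)
2^2 ≡ 2^2 = 4 ≡ 4 (mod 341)
2^4 ≡ 4^2 = 16 ≡ 16 (mod 341)
2^8 ≡ 16^2 = 256 ≡ 256 (mod 341)
2^16 ≡ 256^2 = 65536 ≡ 64 (mod 341)
2^32 ≡ 64^2 = 4096 ≡ 4 (mod 341)
2^64 ≡ 4^2 = 16 ≡ 16 (mod 341)
85 = 64 + 16 + 4 + 1 in binary powers of 2.
So 2^85 ≡ 16 · 64 · 16 · 2 ≡ 32 (mod 341).
Squaring chain: 32 → 1; never reaches −1, so base 2 is a Miller–Rabin witness that 341 is composite.

32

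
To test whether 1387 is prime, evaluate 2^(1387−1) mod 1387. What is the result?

2^1 ≡ 2 (mod 1387)
2^2 ≡ 2^2 = 4 ≡ 4 (mod 1387)
2^4 ≡ 4^2 = 16 ≡ 16 (mod 1387)
2^8 ≡ 16^2 = 256 ≡ 256 (mod 1387)
2^16 ≡ 256^2 = 65536 ≡ 347 (mod 1387)
2^32 ≡ 347^2 = 120409 ≡ 1127 (mod 1387)
2^64 ≡ 1127^2 = 1270129 ≡ 1024 (mod 1387)
2^128 ≡ 1024^2 = 1048576 ≡ 4 (mod 1387)
2^256 ≡ 4^2 = 16 ≡ 16 (mod 1387)
2^512 ≡ 16^2 = 256 ≡ 256 (mod 1387)
2^1024 ≡ 256^2 = 65536 ≡ 347 (mod 1387)
1386 = 1024 + 256 + 64 + 32 + 8 + 2 in binary powers of 2.
So 2^1386 ≡ 347 · 16 · 1024 · 1127 · 256 · 4 ≡ 1 (mod 1387).
Since the result is 1, base 2 gives no evidence that 1387 is composite.

1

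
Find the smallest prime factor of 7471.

7471 is odd.
Digit sum 19, not divisible by 3.
Ends in 1: not divisible by 5.
7: 7471 = 7·1067 + 2
11: 7471 = 11·679 + 2
13: 7471 = 13·574 + 9
17: 7471 = 17·439 + 8
19: 7471 = 19·393 + 4
23: 7471 = 23·324 + 19
29: 7471 = 29·257 + 18
31: 7471 = 31·241

31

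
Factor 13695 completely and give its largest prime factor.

83

13695 = 3 · 4565
4565 = 5 · 913
913 = 11 · 83
83 is prime.
So 13695 = 3 · 5 · 11 · 83; the largest prime factor is 83.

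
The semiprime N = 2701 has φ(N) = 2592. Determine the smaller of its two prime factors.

φ(n) = (p−1)(q−1) = n − (p+q) + 1, so p + q = 2701 − 2592 + 1 = 110.
p and q are the roots of t² − 110t + 2701 = 0.
Discriminant: 110² − 4·2701 = 12100 − 10804 = 1296; √1296 = 36.
q = (110 − 36)/2 = 37, p = (110 + 36)/2 = 73.
Check: 37 · 73 = 2701.

37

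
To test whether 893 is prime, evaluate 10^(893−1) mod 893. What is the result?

10^1 ≡ 10 (mod 893)
10^2 ≡ 10^2 = 100 ≡ 100 (mod 893)
10^4 ≡ 100^2 = 10000 ≡ 177 (mod 893)
10^8 ≡ 177^2 = 31329 ≡ 74 (mod 893)
10^16 ≡ 74^2 = 5476 ≡ 118 (mod 893)
10^32 ≡ 118^2 = 13924 ≡ 529 (mod 893)
10^64 ≡ 529^2 = 279841 ≡ 332 (mod 893)
10^128 ≡ 332^2 = 110224 ≡ 385 (mod 893)
10^256 ≡ 385^2 = 148225 ≡ 880 (mod 893)
10^512 ≡ 880^2 = 774400 ≡ 169 (mod 893)
892 = 512 + 256 + 64 + 32 + 16 + 8 + 4 in binary powers of 2.
So 10^892 ≡ 169 · 880 · 332 · 529 · 118 · 74 · 177 ≡ 332 (mod 893).
Since 332 ≠ 1, base 10 is a Fermat witness: 893 is composite.

332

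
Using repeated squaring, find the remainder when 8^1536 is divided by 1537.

837

8^1 ≡ 8 (mod 1537)
8^2 ≡ 8^2 = 64 ≡ 64 (mod 1537)
8^4 ≡ 64^2 = 4096 ≡ 1022 (mod 1537)
8^8 ≡ 1022^2 = 1044484 ≡ 861 (mod 1537)
8^16 ≡ 861^2 = 741321 ≡ 487 (mod 1537)
8^32 ≡ 487^2 = 237169 ≡ 471 (mod 1537)
8^64 ≡ 471^2 = 221841 ≡ 513 (mod 1537)
8^128 ≡ 513^2 = 263169 ≡ 342 (mod 1537)
8^256 ≡ 342^2 = 116964 ≡ 152 (mod 1537)
8^512 ≡ 152^2 = 23104 ≡ 49 (mod 1537)
8^1024 ≡ 49^2 = 2401 ≡ 864 (mod 1537)
1536 = 1024 + 512 in binary powers of 2.
So 8^1536 ≡ 864 · 49 ≡ 837 (mod 1537).
Since 837 ≠ 1, base 8 is a Fermat witness: 1537 is composite.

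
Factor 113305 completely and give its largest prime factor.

113305 = 5 · 22661
22661 = 17 · 1333
1333 = 31 · 43
43 is prime.
So 113305 = 5 · 17 · 31 · 43; the largest prime factor is 43.

43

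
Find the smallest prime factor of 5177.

5177 is odd.
Digit sum 20, not divisible by 3.
Ends in 7: not divisible by 5.
7: 5177 = 7·739 + 4
11: 5177 = 11·470 + 7
13: 5177 = 13·398 + 3
17: 5177 = 17·304 + 9
19: 5177 = 19·272 + 9
23: 5177 = 23·225 + 2
29: 5177 = 29·178 + 15
31: 5177 = 31·167

31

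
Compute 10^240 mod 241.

1

10^1 ≡ 10 (mod 241)
10^2 ≡ 10^2 = 100 ≡ 100 (mod 241)
10^4 ≡ 100^2 = 10000 ≡ 119 (mod 241)
10^8 ≡ 119^2 = 14161 ≡ 183 (mod 241)
10^16 ≡ 183^2 = 33489 ≡ 231 (mod 241)
10^32 ≡ 231^2 = 53361 ≡ 100 (mod 241)
10^64 ≡ 100^2 = 10000 ≡ 119 (mod 241)
10^128 ≡ 119^2 = 14161 ≡ 183 (mod 241)
240 = 128 + 64 + 32 + 16 in binary powers of 2.
So 10^240 ≡ 183 · 119 · 100 · 231 ≡ 1 (mod 241).
Since the result is 1, base 10 gives no evidence that 241 is composite.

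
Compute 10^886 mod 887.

1

10^1 ≡ 10 (mod 887)
10^2 ≡ 10^2 = 100 ≡ 100 (mod 887)
10^4 ≡ 100^2 = 10000 ≡ 243 (mod 887)
10^8 ≡ 243^2 = 59049 ≡ 507 (mod 887)
10^16 ≡ 507^2 = 257049 ≡ 706 (mod 887)
10^32 ≡ 706^2 = 498436 ≡ 829 (mod 887)
10^64 ≡ 829^2 = 687241 ≡ 703 (mod 887)
10^128 ≡ 703^2 = 494209 ≡ 150 (mod 887)
10^256 ≡ 150^2 = 22500 ≡ 325 (mod 887)
10^512 ≡ 325^2 = 105625 ≡ 72 (mod 887)
886 = 512 + 256 + 64 + 32 + 16 + 4 + 2 in binary powers of 2.
So 10^886 ≡ 72 · 325 · 703 · 829 · 706 · 243 · 100 ≡ 1 (mod 887).
Since the result is 1, base 10 gives no evidence that 887 is composite.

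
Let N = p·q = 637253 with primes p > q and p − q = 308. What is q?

659

Since p = q + 308, we have 637253 = q(q + 308), so q² + 308q − 637253 = 0.
Discriminant: 308² + 4·637253 = 94864 + 2549012 = 2643876; √2643876 = 1626.
q = (−308 + 1626)/2 = 659, and p = q + 308 = 967.
Check: 659 · 967 = 637253.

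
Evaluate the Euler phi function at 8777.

8580

Factor: 8777 = 67 · 131.
φ(8777) = (67−1) · (131−1) = 66 · 130 = 8580.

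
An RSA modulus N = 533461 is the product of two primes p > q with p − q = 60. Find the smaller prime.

701

Since p = q + 60, we have 533461 = q(q + 60), so q² + 60q − 533461 = 0.
Discriminant: 60² + 4·533461 = 3600 + 2133844 = 2137444; √2137444 = 1462.
q = (−60 + 1462)/2 = 701, and p = q + 60 = 761.
Check: 701 · 761 = 533461.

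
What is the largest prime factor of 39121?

71

39121 = 19 · 2059
2059 = 29 · 71
71 is prime.
So 39121 = 19 · 29 · 71; the largest prime factor is 71.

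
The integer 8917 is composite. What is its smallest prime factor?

8917 is odd.
Digit sum 25, not divisible by 3.
Ends in 7: not divisible by 5.
7: 8917 = 7·1273 + 6
11: 8917 = 11·810 + 7
13: 8917 = 13·685 + 12
17: 8917 = 17·524 + 9
19: 8917 = 19·469 + 6
23: 8917 = 23·387 + 16
29: 8917 = 29·307 + 14
31: 8917 = 31·287 + 20
37: 8917 = 37·241

37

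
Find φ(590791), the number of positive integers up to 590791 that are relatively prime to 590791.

567840

Factor: 590791 = 53 · 71 · 157.
φ(590791) = (53−1) · (71−1) · (157−1) = 52 · 70 · 156 = 567840.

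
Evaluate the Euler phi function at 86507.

78624

Factor: 86507 = 19 · 29 · 157.
φ(86507) = (19−1) · (29−1) · (157−1) = 18 · 28 · 156 = 78624.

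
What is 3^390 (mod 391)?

3^1 ≡ 3 (mod 391)
3^2 ≡ 3^2 = 9 ≡ 9 (mod 391)
3^4 ≡ 9^2 = 81 ≡ 81 (mod 391)
3^8 ≡ 81^2 = 6561 ≡ 305 (mod 391)
3^16 ≡ 305^2 = 93025 ≡ 358 (mod 391)
3^32 ≡ 358^2 = 128164 ≡ 307 (mod 391)
3^64 ≡ 307^2 = 94249 ≡ 18 (mod 391)
3^128 ≡ 18^2 = 324 ≡ 324 (mod 391)
3^256 ≡ 324^2 = 104976 ≡ 188 (mod 391)
390 = 256 + 128 + 4 + 2 in binary powers of 2.
So 3^390 ≡ 188 · 324 · 81 · 9 ≡ 151 (mod 391).
Since 151 ≠ 1, base 3 is a Fermat witness: 391 is composite.

151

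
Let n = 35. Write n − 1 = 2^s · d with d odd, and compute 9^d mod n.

4

35 − 1 = 34 = 2^1 · 17, so d = 17.
9^1 ≡ 9 (mod 35)
9^2 ≡ 9^2 = 81 ≡ 11 (mod 35)
9^4 ≡ 11^2 = 121 ≡ 16 (mod 35)
9^8 ≡ 16^2 = 256 ≡ 11 (mod 35)
9^16 ≡ 11^2 = 121 ≡ 16 (mod 35)
17 = 16 + 1 in binary powers of 2.
So 9^17 ≡ 16 · 9 ≡ 4 (mod 35).
Squaring chain: 4; never reaches −1, so base 9 is a Miller–Rabin witness that 35 is composite.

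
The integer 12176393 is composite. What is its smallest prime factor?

12176393 is odd.
Digit sum 32, not divisible by 3.
Ends in 3: not divisible by 5.
7: 12176393 = 7·1739484 + 5
11: 12176393 = 11·1106944 + 9
13: 12176393 = 13·936645 + 8
17: 12176393 = 17·716258 + 7
19: 12176393 = 19·640862 + 15
23: 12176393 = 23·529408 + 9
29: 12176393 = 29·419875 + 18
31: 12176393 = 31·392786 + 27
37: 12176393 = 37·329091 + 26
41: 12176393 = 41·296985 + 8
43: 12176393 = 43·283171 + 40
47: 12176393 = 47·259072 + 9
53: 12176393 = 53·229743 + 14
59: 12176393 = 59·206379 + 32
61: 12176393 = 61·199613

61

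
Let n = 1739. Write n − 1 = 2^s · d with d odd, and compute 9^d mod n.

1070

1739 − 1 = 1738 = 2^1 · 869, so d = 869.
9^1 ≡ 9 (mod 1739)
9^2 ≡ 9^2 = 81 ≡ 81 (mod 1739)
9^4 ≡ 81^2 = 6561 ≡ 1344 (mod 1739)
9^8 ≡ 1344^2 = 1806336 ≡ 1254 (mod 1739)
9^16 ≡ 1254^2 = 1572516 ≡ 460 (mod 1739)
9^32 ≡ 460^2 = 211600 ≡ 1181 (mod 1739)
9^64 ≡ 1181^2 = 1394761 ≡ 83 (mod 1739)
9^128 ≡ 83^2 = 6889 ≡ 1672 (mod 1739)
9^256 ≡ 1672^2 = 2795584 ≡ 1011 (mod 1739)
9^512 ≡ 1011^2 = 1022121 ≡ 1328 (mod 1739)
869 = 512 + 256 + 64 + 32 + 4 + 1 in binary powers of 2.
So 9^869 ≡ 1328 · 1011 · 83 · 1181 · 1344 · 9 ≡ 1070 (mod 1739).
Squaring chain: 1070; never reaches −1, so base 9 is a Miller–Rabin witness that 1739 is composite.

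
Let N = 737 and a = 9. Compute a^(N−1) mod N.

350

9^1 ≡ 9 (mod 737)
9^2 ≡ 9^2 = 81 ≡ 81 (mod 737)
9^4 ≡ 81^2 = 6561 ≡ 665 (mod 737)
9^8 ≡ 665^2 = 442225 ≡ 25 (mod 737)
9^16 ≡ 25^2 = 625 ≡ 625 (mod 737)
9^32 ≡ 625^2 = 390625 ≡ 15 (mod 737)
9^64 ≡ 15^2 = 225 ≡ 225 (mod 737)
9^128 ≡ 225^2 = 50625 ≡ 509 (mod 737)
9^256 ≡ 509^2 = 259081 ≡ 394 (mod 737)
9^512 ≡ 394^2 = 155236 ≡ 466 (mod 737)
736 = 512 + 128 + 64 + 32 in binary powers of 2.
So 9^736 ≡ 466 · 509 · 225 · 15 ≡ 350 (mod 737).
Since 350 ≠ 1, base 9 is a Fermat witness: 737 is composite.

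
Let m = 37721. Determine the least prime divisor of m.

67

37721 is odd.
Digit sum 20, not divisible by 3.
Ends in 1: not divisible by 5.
7: 37721 = 7·5388 + 5
11: 37721 = 11·3429 + 2
13: 37721 = 13·2901 + 8
17: 37721 = 17·2218 + 15
19: 37721 = 19·1985 + 6
23: 37721 = 23·1640 + 1
29: 37721 = 29·1300 + 21
31: 37721 = 31·1216 + 25
37: 37721 = 37·1019 + 18
41: 37721 = 41·920 + 1
43: 37721 = 43·877 + 10
47: 37721 = 47·802 + 27
53: 37721 = 53·711 + 38
59: 37721 = 59·639 + 20
61: 37721 = 61·618 + 23
67: 37721 = 67·563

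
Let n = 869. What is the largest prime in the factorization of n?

869 = 11 · 79
79 is prime.
So 869 = 11 · 79; the largest prime factor is 79.

79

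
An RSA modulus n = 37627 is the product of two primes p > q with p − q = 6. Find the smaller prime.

191

Since p = q + 6, we have 37627 = q(q + 6), so q² + 6q − 37627 = 0.
Discriminant: 6² + 4·37627 = 36 + 150508 = 150544; √150544 = 388.
q = (−6 + 388)/2 = 191, and p = q + 6 = 197.
Check: 191 · 197 = 37627.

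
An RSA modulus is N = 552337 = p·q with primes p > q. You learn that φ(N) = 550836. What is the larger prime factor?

φ(n) = (p−1)(q−1) = n − (p+q) + 1, so p + q = 552337 − 550836 + 1 = 1502.
p and q are the roots of t² − 1502t + 552337 = 0.
Discriminant: 1502² − 4·552337 = 2256004 − 2209348 = 46656; √46656 = 216.
q = (1502 − 216)/2 = 643, p = (1502 + 216)/2 = 859.
Check: 643 · 859 = 552337.

859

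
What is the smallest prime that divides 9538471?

9538471 is odd.
Digit sum 37, not divisible by 3.
Ends in 1: not divisible by 5.
7: 9538471 = 7·1362638 + 5
11: 9538471 = 11·867133 + 8
13: 9538471 = 13·733728 + 7
17: 9538471 = 17·561086 + 9
19: 9538471 = 19·502024 + 15
23: 9538471 = 23·414716 + 3
29: 9538471 = 29·328912 + 23
31: 9538471 = 31·307692 + 19
37: 9538471 = 37·257796 + 19
41: 9538471 = 41·232645 + 26
43: 9538471 = 43·221824 + 39
47: 9538471 = 47·202946 + 9
53: 9538471 = 53·179971 + 8
59: 9538471 = 59·161669

59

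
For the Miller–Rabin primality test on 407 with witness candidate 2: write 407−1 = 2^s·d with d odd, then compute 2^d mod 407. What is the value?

407 − 1 = 406 = 2^1 · 203, so d = 203.
2^1 ≡ 2 (mod 407)
2^2 ≡ 2^2 = 4 ≡ 4 (mod 407)
2^4 ≡ 4^2 = 16 ≡ 16 (mod 407)
2^8 ≡ 16^2 = 256 ≡ 256 (mod 407)
2^16 ≡ 256^2 = 65536 ≡ 9 (mod 407)
2^32 ≡ 9^2 = 81 ≡ 81 (mod 407)
2^64 ≡ 81^2 = 6561 ≡ 49 (mod 407)
2^128 ≡ 49^2 = 2401 ≡ 366 (mod 407)
203 = 128 + 64 + 8 + 2 + 1 in binary powers of 2.
So 2^203 ≡ 366 · 49 · 256 · 4 · 2 ≡ 338 (mod 407).
Squaring chain: 338; never reaches −1, so base 2 is a Miller–Rabin witness that 407 is composite.

338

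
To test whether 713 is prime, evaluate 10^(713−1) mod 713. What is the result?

485

10^1 ≡ 10 (mod 713)
10^2 ≡ 10^2 = 100 ≡ 100 (mod 713)
10^4 ≡ 100^2 = 10000 ≡ 18 (mod 713)
10^8 ≡ 18^2 = 324 ≡ 324 (mod 713)
10^16 ≡ 324^2 = 104976 ≡ 165 (mod 713)
10^32 ≡ 165^2 = 27225 ≡ 131 (mod 713)
10^64 ≡ 131^2 = 17161 ≡ 49 (mod 713)
10^128 ≡ 49^2 = 2401 ≡ 262 (mod 713)
10^256 ≡ 262^2 = 68644 ≡ 196 (mod 713)
10^512 ≡ 196^2 = 38416 ≡ 627 (mod 713)
712 = 512 + 128 + 64 + 8 in binary powers of 2.
So 10^712 ≡ 627 · 262 · 49 · 324 ≡ 485 (mod 713).
Since 485 ≠ 1, base 10 is a Fermat witness: 713 is composite.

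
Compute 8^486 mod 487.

8^1 ≡ 8 (mod 487)
8^2 ≡ 8^2 = 64 ≡ 64 (mod 487)
8^4 ≡ 64^2 = 4096 ≡ 200 (mod 487)
8^8 ≡ 200^2 = 40000 ≡ 66 (mod 487)
8^16 ≡ 66^2 = 4356 ≡ 460 (mod 487)
8^32 ≡ 460^2 = 211600 ≡ 242 (mod 487)
8^64 ≡ 242^2 = 58564 ≡ 124 (mod 487)
8^128 ≡ 124^2 = 15376 ≡ 279 (mod 487)
8^256 ≡ 279^2 = 77841 ≡ 408 (mod 487)
486 = 256 + 128 + 64 + 32 + 4 + 2 in binary powers of 2.
So 8^486 ≡ 408 · 279 · 124 · 242 · 200 · 64 ≡ 1 (mod 487).
Since the result is 1, base 8 gives no evidence that 487 is composite.

1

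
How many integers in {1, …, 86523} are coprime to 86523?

Factor: 86523 = 3 · 151 · 191.
φ(86523) = (3−1) · (151−1) · (191−1) = 2 · 150 · 190 = 57000.

57000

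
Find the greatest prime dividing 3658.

3658 = 2 · 1829
1829 = 31 · 59
59 is prime.
So 3658 = 2 · 31 · 59; the largest prime factor is 59.

59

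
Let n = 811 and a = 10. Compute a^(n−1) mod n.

1

10^1 ≡ 10 (mod 811)
10^2 ≡ 10^2 = 100 ≡ 100 (mod 811)
10^4 ≡ 100^2 = 10000 ≡ 268 (mod 811)
10^8 ≡ 268^2 = 71824 ≡ 456 (mod 811)
10^16 ≡ 456^2 = 207936 ≡ 320 (mod 811)
10^32 ≡ 320^2 = 102400 ≡ 214 (mod 811)
10^64 ≡ 214^2 = 45796 ≡ 380 (mod 811)
10^128 ≡ 380^2 = 144400 ≡ 42 (mod 811)
10^256 ≡ 42^2 = 1764 ≡ 142 (mod 811)
10^512 ≡ 142^2 = 20164 ≡ 700 (mod 811)
810 = 512 + 256 + 32 + 8 + 2 in binary powers of 2.
So 10^810 ≡ 700 · 142 · 214 · 456 · 100 ≡ 1 (mod 811).
Since the result is 1, base 10 gives no evidence that 811 is composite.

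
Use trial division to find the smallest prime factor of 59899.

59899 is odd.
Digit sum 40, not divisible by 3.
Ends in 9: not divisible by 5.
7: 59899 = 7·8557

7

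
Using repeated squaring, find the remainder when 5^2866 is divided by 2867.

544

5^1 ≡ 5 (mod 2867)
5^2 ≡ 5^2 = 25 ≡ 25 (mod 2867)
5^4 ≡ 25^2 = 625 ≡ 625 (mod 2867)
5^8 ≡ 625^2 = 390625 ≡ 713 (mod 2867)
5^16 ≡ 713^2 = 508369 ≡ 910 (mod 2867)
5^32 ≡ 910^2 = 828100 ≡ 2404 (mod 2867)
5^64 ≡ 2404^2 = 5779216 ≡ 2211 (mod 2867)
5^128 ≡ 2211^2 = 4888521 ≡ 286 (mod 2867)
5^256 ≡ 286^2 = 81796 ≡ 1520 (mod 2867)
5^512 ≡ 1520^2 = 2310400 ≡ 2465 (mod 2867)
5^1024 ≡ 2465^2 = 6076225 ≡ 1052 (mod 2867)
5^2048 ≡ 1052^2 = 1106704 ≡ 42 (mod 2867)
2866 = 2048 + 512 + 256 + 32 + 16 + 2 in binary powers of 2.
So 5^2866 ≡ 42 · 2465 · 1520 · 2404 · 910 · 25 ≡ 544 (mod 2867).
Since 544 ≠ 1, base 5 is a Fermat witness: 2867 is composite.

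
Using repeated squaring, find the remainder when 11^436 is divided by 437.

11^1 ≡ 11 (mod 437)
11^2 ≡ 11^2 = 121 ≡ 121 (mod 437)
11^4 ≡ 121^2 = 14641 ≡ 220 (mod 437)
11^8 ≡ 220^2 = 48400 ≡ 330 (mod 437)
11^16 ≡ 330^2 = 108900 ≡ 87 (mod 437)
11^32 ≡ 87^2 = 7569 ≡ 140 (mod 437)
11^64 ≡ 140^2 = 19600 ≡ 372 (mod 437)
11^128 ≡ 372^2 = 138384 ≡ 292 (mod 437)
11^256 ≡ 292^2 = 85264 ≡ 49 (mod 437)
436 = 256 + 128 + 32 + 16 + 4 in binary powers of 2.
So 11^436 ≡ 49 · 292 · 140 · 87 · 220 ≡ 315 (mod 437).
Since 315 ≠ 1, base 11 is a Fermat witness: 437 is composite.

315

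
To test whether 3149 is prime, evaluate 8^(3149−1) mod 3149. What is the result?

8^1 ≡ 8 (mod 3149)
8^2 ≡ 8^2 = 64 ≡ 64 (mod 3149)
8^4 ≡ 64^2 = 4096 ≡ 947 (mod 3149)
8^8 ≡ 947^2 = 896809 ≡ 2493 (mod 3149)
8^16 ≡ 2493^2 = 6215049 ≡ 2072 (mod 3149)
8^32 ≡ 2072^2 = 4293184 ≡ 1097 (mod 3149)
8^64 ≡ 1097^2 = 1203409 ≡ 491 (mod 3149)
8^128 ≡ 491^2 = 241081 ≡ 1757 (mod 3149)
8^256 ≡ 1757^2 = 3087049 ≡ 1029 (mod 3149)
8^512 ≡ 1029^2 = 1058841 ≡ 777 (mod 3149)
8^1024 ≡ 777^2 = 603729 ≡ 2270 (mod 3149)
8^2048 ≡ 2270^2 = 5152900 ≡ 1136 (mod 3149)
3148 = 2048 + 1024 + 64 + 8 + 4 in binary powers of 2.
So 8^3148 ≡ 1136 · 2270 · 491 · 2493 · 947 ≡ 1203 (mod 3149).
Since 1203 ≠ 1, base 8 is a Fermat witness: 3149 is composite.

1203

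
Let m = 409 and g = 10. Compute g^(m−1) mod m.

10^1 ≡ 10 (mod 409)
10^2 ≡ 10^2 = 100 ≡ 100 (mod 409)
10^4 ≡ 100^2 = 10000 ≡ 184 (mod 409)
10^8 ≡ 184^2 = 33856 ≡ 318 (mod 409)
10^16 ≡ 318^2 = 101124 ≡ 101 (mod 409)
10^32 ≡ 101^2 = 10201 ≡ 385 (mod 409)
10^64 ≡ 385^2 = 148225 ≡ 167 (mod 409)
10^128 ≡ 167^2 = 27889 ≡ 77 (mod 409)
10^256 ≡ 77^2 = 5929 ≡ 203 (mod 409)
408 = 256 + 128 + 16 + 8 in binary powers of 2.
So 10^408 ≡ 203 · 77 · 101 · 318 ≡ 1 (mod 409).
Since the result is 1, base 10 gives no evidence that 409 is composite.

1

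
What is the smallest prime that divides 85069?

97

85069 is odd.
Digit sum 28, not divisible by 3.
Ends in 9: not divisible by 5.
7: 85069 = 7·12152 + 5
11: 85069 = 11·7733 + 6
13: 85069 = 13·6543 + 10
17: 85069 = 17·5004 + 1
19: 85069 = 19·4477 + 6
23: 85069 = 23·3698 + 15
29: 85069 = 29·2933 + 12
31: 85069 = 31·2744 + 5
37: 85069 = 37·2299 + 6
41: 85069 = 41·2074 + 35
43: 85069 = 43·1978 + 15
47: 85069 = 47·1809 + 46
53: 85069 = 53·1605 + 4
59: 85069 = 59·1441 + 50
61: 85069 = 61·1394 + 35
67: 85069 = 67·1269 + 46
71: 85069 = 71·1198 + 11
73: 85069 = 73·1165 + 24
79: 85069 = 79·1076 + 65
83: 85069 = 83·1024 + 77
89: 85069 = 89·955 + 74
97: 85069 = 97·877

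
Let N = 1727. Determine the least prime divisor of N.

11

1727 is odd.
Digit sum 17, not divisible by 3.
Ends in 7: not divisible by 5.
7: 1727 = 7·246 + 5
11: 1727 = 11·157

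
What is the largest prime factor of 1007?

53

1007 = 19 · 53
53 is prime.
So 1007 = 19 · 53; the largest prime factor is 53.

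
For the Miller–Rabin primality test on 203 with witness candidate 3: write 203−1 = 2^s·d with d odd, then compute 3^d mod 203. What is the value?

89

203 − 1 = 202 = 2^1 · 101, so d = 101.
3^1 ≡ 3 (mod 203)
3^2 ≡ 3^2 = 9 ≡ 9 (mod 203)
3^4 ≡ 9^2 = 81 ≡ 81 (mod 203)
3^8 ≡ 81^2 = 6561 ≡ 65 (mod 203)
3^16 ≡ 65^2 = 4225 ≡ 165 (mod 203)
3^32 ≡ 165^2 = 27225 ≡ 23 (mod 203)
3^64 ≡ 23^2 = 529 ≡ 123 (mod 203)
101 = 64 + 32 + 4 + 1 in binary powers of 2.
So 3^101 ≡ 123 · 23 · 81 · 3 ≡ 89 (mod 203).
Squaring chain: 89; never reaches −1, so base 3 is a Miller–Rabin witness that 203 is composite.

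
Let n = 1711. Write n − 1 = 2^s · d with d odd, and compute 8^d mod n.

1711 − 1 = 1710 = 2^1 · 855, so d = 855.
8^1 ≡ 8 (mod 1711)
8^2 ≡ 8^2 = 64 ≡ 64 (mod 1711)
8^4 ≡ 64^2 = 4096 ≡ 674 (mod 1711)
8^8 ≡ 674^2 = 454276 ≡ 861 (mod 1711)
8^16 ≡ 861^2 = 741321 ≡ 458 (mod 1711)
8^32 ≡ 458^2 = 209764 ≡ 1022 (mod 1711)
8^64 ≡ 1022^2 = 1044484 ≡ 774 (mod 1711)
8^128 ≡ 774^2 = 599076 ≡ 226 (mod 1711)
8^256 ≡ 226^2 = 51076 ≡ 1457 (mod 1711)
8^512 ≡ 1457^2 = 2122849 ≡ 1209 (mod 1711)
855 = 512 + 256 + 64 + 16 + 4 + 2 + 1 in binary powers of 2.
So 8^855 ≡ 1209 · 1457 · 774 · 458 · 674 · 64 · 8 ≡ 50 (mod 1711).
Squaring chain: 50; never reaches −1, so base 8 is a Miller–Rabin witness that 1711 is composite.

50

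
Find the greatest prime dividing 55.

55 = 5 · 11
11 is prime.
So 55 = 5 · 11; the largest prime factor is 11.

11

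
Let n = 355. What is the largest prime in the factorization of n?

355 = 5 · 71
71 is prime.
So 355 = 5 · 71; the largest prime factor is 71.

71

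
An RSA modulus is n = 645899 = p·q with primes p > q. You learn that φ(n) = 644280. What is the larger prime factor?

φ(n) = (p−1)(q−1) = n − (p+q) + 1, so p + q = 645899 − 644280 + 1 = 1620.
p and q are the roots of t² − 1620t + 645899 = 0.
Discriminant: 1620² − 4·645899 = 2624400 − 2583596 = 40804; √40804 = 202.
q = (1620 − 202)/2 = 709, p = (1620 + 202)/2 = 911.
Check: 709 · 911 = 645899.

911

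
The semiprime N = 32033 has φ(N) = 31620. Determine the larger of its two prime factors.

311

φ(n) = (p−1)(q−1) = n − (p+q) + 1, so p + q = 32033 − 31620 + 1 = 414.
p and q are the roots of t² − 414t + 32033 = 0.
Discriminant: 414² − 4·32033 = 171396 − 128132 = 43264; √43264 = 208.
q = (414 − 208)/2 = 103, p = (414 + 208)/2 = 311.
Check: 103 · 311 = 32033.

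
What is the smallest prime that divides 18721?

97

18721 is odd.
Digit sum 19, not divisible by 3.
Ends in 1: not divisible by 5.
7: 18721 = 7·2674 + 3
11: 18721 = 11·1701 + 10
13: 18721 = 13·1440 + 1
17: 18721 = 17·1101 + 4
19: 18721 = 19·985 + 6
23: 18721 = 23·813 + 22
29: 18721 = 29·645 + 16
31: 18721 = 31·603 + 28
37: 18721 = 37·505 + 36
41: 18721 = 41·456 + 25
43: 18721 = 43·435 + 16
47: 18721 = 47·398 + 15
53: 18721 = 53·353 + 12
59: 18721 = 59·317 + 18
61: 18721 = 61·306 + 55
67: 18721 = 67·279 + 28
71: 18721 = 71·263 + 48
73: 18721 = 73·256 + 33
79: 18721 = 79·236 + 77
83: 18721 = 83·225 + 46
89: 18721 = 89·210 + 31
97: 18721 = 97·193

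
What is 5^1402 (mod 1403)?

992

5^1 ≡ 5 (mod 1403)
5^2 ≡ 5^2 = 25 ≡ 25 (mod 1403)
5^4 ≡ 25^2 = 625 ≡ 625 (mod 1403)
5^8 ≡ 625^2 = 390625 ≡ 591 (mod 1403)
5^16 ≡ 591^2 = 349281 ≡ 1337 (mod 1403)
5^32 ≡ 1337^2 = 1787569 ≡ 147 (mod 1403)
5^64 ≡ 147^2 = 21609 ≡ 564 (mod 1403)
5^128 ≡ 564^2 = 318096 ≡ 1018 (mod 1403)
5^256 ≡ 1018^2 = 1036324 ≡ 910 (mod 1403)
5^512 ≡ 910^2 = 828100 ≡ 330 (mod 1403)
5^1024 ≡ 330^2 = 108900 ≡ 869 (mod 1403)
1402 = 1024 + 256 + 64 + 32 + 16 + 8 + 2 in binary powers of 2.
So 5^1402 ≡ 869 · 910 · 564 · 147 · 1337 · 591 · 25 ≡ 992 (mod 1403).
Since 992 ≠ 1, base 5 is a Fermat witness: 1403 is composite.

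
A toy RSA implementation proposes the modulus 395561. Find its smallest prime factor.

395561 is odd.
Digit sum 29, not divisible by 3.
Ends in 1: not divisible by 5.
7: 395561 = 7·56508 + 5
11: 395561 = 11·35960 + 1
13: 395561 = 13·30427 + 10
17: 395561 = 17·23268 + 5
19: 395561 = 19·20819

19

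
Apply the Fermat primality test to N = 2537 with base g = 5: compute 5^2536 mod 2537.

5^1 ≡ 5 (mod 2537)
5^2 ≡ 5^2 = 25 ≡ 25 (mod 2537)
5^4 ≡ 25^2 = 625 ≡ 625 (mod 2537)
5^8 ≡ 625^2 = 390625 ≡ 2464 (mod 2537)
5^16 ≡ 2464^2 = 6071296 ≡ 255 (mod 2537)
5^32 ≡ 255^2 = 65025 ≡ 1600 (mod 2537)
5^64 ≡ 1600^2 = 2560000 ≡ 167 (mod 2537)
5^128 ≡ 167^2 = 27889 ≡ 2519 (mod 2537)
5^256 ≡ 2519^2 = 6345361 ≡ 324 (mod 2537)
5^512 ≡ 324^2 = 104976 ≡ 959 (mod 2537)
5^1024 ≡ 959^2 = 919681 ≡ 1287 (mod 2537)
5^2048 ≡ 1287^2 = 1656369 ≡ 2245 (mod 2537)
2536 = 2048 + 256 + 128 + 64 + 32 + 8 in binary powers of 2.
So 5^2536 ≡ 2245 · 324 · 2519 · 167 · 1600 · 2464 ≡ 1975 (mod 2537).
Since 1975 ≠ 1, base 5 is a Fermat witness: 2537 is composite.

1975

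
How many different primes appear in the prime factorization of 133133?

4

133133 = 7^2 · 2717
2717 = 11 · 247
247 = 13 · 19
133133 = 7^2 · 11 · 13 · 19, which has 4 distinct prime factors.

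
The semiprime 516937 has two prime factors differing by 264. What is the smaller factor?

Since p = q + 264, we have 516937 = q(q + 264), so q² + 264q − 516937 = 0.
Discriminant: 264² + 4·516937 = 69696 + 2067748 = 2137444; √2137444 = 1462.
q = (−264 + 1462)/2 = 599, and p = q + 264 = 863.
Check: 599 · 863 = 516937.

599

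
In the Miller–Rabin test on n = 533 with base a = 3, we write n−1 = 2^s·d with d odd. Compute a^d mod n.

120

533 − 1 = 532 = 2^2 · 133, so d = 133.
3^1 ≡ 3 (mod 533)
3^2 ≡ 3^2 = 9 ≡ 9 (mod 533)
3^4 ≡ 9^2 = 81 ≡ 81 (mod 533)
3^8 ≡ 81^2 = 6561 ≡ 165 (mod 533)
3^16 ≡ 165^2 = 27225 ≡ 42 (mod 533)
3^32 ≡ 42^2 = 1764 ≡ 165 (mod 533)
3^64 ≡ 165^2 = 27225 ≡ 42 (mod 533)
3^128 ≡ 42^2 = 1764 ≡ 165 (mod 533)
133 = 128 + 4 + 1 in binary powers of 2.
So 3^133 ≡ 165 · 81 · 3 ≡ 120 (mod 533).
Squaring chain: 120 → 9; never reaches −1, so base 3 is a Miller–Rabin witness that 533 is composite.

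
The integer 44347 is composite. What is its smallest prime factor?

44347 is odd.
Digit sum 22, not divisible by 3.
Ends in 7: not divisible by 5.
7: 44347 = 7·6335 + 2
11: 44347 = 11·4031 + 6
13: 44347 = 13·3411 + 4
17: 44347 = 17·2608 + 11
19: 44347 = 19·2334 + 1
23: 44347 = 23·1928 + 3
29: 44347 = 29·1529 + 6
31: 44347 = 31·1430 + 17
37: 44347 = 37·1198 + 21
41: 44347 = 41·1081 + 26
43: 44347 = 43·1031 + 14
47: 44347 = 47·943 + 26
53: 44347 = 53·836 + 39
59: 44347 = 59·751 + 38
61: 44347 = 61·727

61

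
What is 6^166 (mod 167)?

1

6^1 ≡ 6 (mod 167)
6^2 ≡ 6^2 = 36 ≡ 36 (mod 167)
6^4 ≡ 36^2 = 1296 ≡ 127 (mod 167)
6^8 ≡ 127^2 = 16129 ≡ 97 (mod 167)
6^16 ≡ 97^2 = 9409 ≡ 57 (mod 167)
6^32 ≡ 57^2 = 3249 ≡ 76 (mod 167)
6^64 ≡ 76^2 = 5776 ≡ 98 (mod 167)
6^128 ≡ 98^2 = 9604 ≡ 85 (mod 167)
166 = 128 + 32 + 4 + 2 in binary powers of 2.
So 6^166 ≡ 85 · 76 · 127 · 36 ≡ 1 (mod 167).
Since the result is 1, base 6 gives no evidence that 167 is composite.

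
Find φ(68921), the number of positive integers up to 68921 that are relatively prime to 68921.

67240

Factor: 68921 = 41^3.
φ(68921) = 41^2·(41−1) = 67240.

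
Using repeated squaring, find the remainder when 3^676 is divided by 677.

3^1 ≡ 3 (mod 677)
3^2 ≡ 3^2 = 9 ≡ 9 (mod 677)
3^4 ≡ 9^2 = 81 ≡ 81 (mod 677)
3^8 ≡ 81^2 = 6561 ≡ 468 (mod 677)
3^16 ≡ 468^2 = 219024 ≡ 353 (mod 677)
3^32 ≡ 353^2 = 124609 ≡ 41 (mod 677)
3^64 ≡ 41^2 = 1681 ≡ 327 (mod 677)
3^128 ≡ 327^2 = 106929 ≡ 640 (mod 677)
3^256 ≡ 640^2 = 409600 ≡ 15 (mod 677)
3^512 ≡ 15^2 = 225 ≡ 225 (mod 677)
676 = 512 + 128 + 32 + 4 in binary powers of 2.
So 3^676 ≡ 225 · 640 · 41 · 81 ≡ 1 (mod 677).
Since the result is 1, base 3 gives no evidence that 677 is composite.

1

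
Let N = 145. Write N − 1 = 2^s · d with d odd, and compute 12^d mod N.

145 − 1 = 144 = 2^4 · 9, so d = 9.
12^1 ≡ 12 (mod 145)
12^2 ≡ 12^2 = 144 ≡ 144 (mod 145)
12^4 ≡ 144^2 = 20736 ≡ 1 (mod 145)
12^8 ≡ 1^2 = 1 ≡ 1 (mod 145)
9 = 8 + 1 in binary powers of 2.
So 12^9 ≡ 1 · 12 ≡ 12 (mod 145).
Squaring chain: 12 → 144 → 1 → 1; reaches −1, so base 12 does not prove 145 composite.

12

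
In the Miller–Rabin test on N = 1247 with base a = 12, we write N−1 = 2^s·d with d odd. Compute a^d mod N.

1247 − 1 = 1246 = 2^1 · 623, so d = 623.
12^1 ≡ 12 (mod 1247)
12^2 ≡ 12^2 = 144 ≡ 144 (mod 1247)
12^4 ≡ 144^2 = 20736 ≡ 784 (mod 1247)
12^8 ≡ 784^2 = 614656 ≡ 1132 (mod 1247)
12^16 ≡ 1132^2 = 1281424 ≡ 755 (mod 1247)
12^32 ≡ 755^2 = 570025 ≡ 146 (mod 1247)
12^64 ≡ 146^2 = 21316 ≡ 117 (mod 1247)
12^128 ≡ 117^2 = 13689 ≡ 1219 (mod 1247)
12^256 ≡ 1219^2 = 1485961 ≡ 784 (mod 1247)
12^512 ≡ 784^2 = 614656 ≡ 1132 (mod 1247)
623 = 512 + 64 + 32 + 8 + 4 + 2 + 1 in binary powers of 2.
So 12^623 ≡ 1132 · 117 · 146 · 1132 · 784 · 144 · 12 ≡ 394 (mod 1247).
Squaring chain: 394; never reaches −1, so base 12 is a Miller–Rabin witness that 1247 is composite.

394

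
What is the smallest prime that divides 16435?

5

16435 is odd.
Digit sum 19, not divisible by 3.
Ends in 5: divisible by 5.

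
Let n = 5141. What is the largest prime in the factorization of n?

5141 = 53 · 97
97 is prime.
So 5141 = 53 · 97; the largest prime factor is 97.

97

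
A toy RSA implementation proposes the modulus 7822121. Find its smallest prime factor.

89

7822121 is odd.
Digit sum 23, not divisible by 3.
Ends in 1: not divisible by 5.
7: 7822121 = 7·1117445 + 6
11: 7822121 = 11·711101 + 10
13: 7822121 = 13·601701 + 8
17: 7822121 = 17·460124 + 13
19: 7822121 = 19·411690 + 11
23: 7822121 = 23·340092 + 5
29: 7822121 = 29·269728 + 9
31: 7822121 = 31·252326 + 15
37: 7822121 = 37·211408 + 25
41: 7822121 = 41·190783 + 18
43: 7822121 = 43·181909 + 34
47: 7822121 = 47·166428 + 5
53: 7822121 = 53·147587 + 10
59: 7822121 = 59·132578 + 19
61: 7822121 = 61·128231 + 30
67: 7822121 = 67·116748 + 5
71: 7822121 = 71·110170 + 51
73: 7822121 = 73·107152 + 25
79: 7822121 = 79·99014 + 15
83: 7822121 = 83·94242 + 35
89: 7822121 = 89·87889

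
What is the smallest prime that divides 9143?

9143 is odd.
Digit sum 17, not divisible by 3.
Ends in 3: not divisible by 5.
7: 9143 = 7·1306 + 1
11: 9143 = 11·831 + 2
13: 9143 = 13·703 + 4
17: 9143 = 17·537 + 14
19: 9143 = 19·481 + 4
23: 9143 = 23·397 + 12
29: 9143 = 29·315 + 8
31: 9143 = 31·294 + 29
37: 9143 = 37·247 + 4
41: 9143 = 41·223

41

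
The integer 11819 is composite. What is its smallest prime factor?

53

11819 is odd.
Digit sum 20, not divisible by 3.
Ends in 9: not divisible by 5.
7: 11819 = 7·1688 + 3
11: 11819 = 11·1074 + 5
13: 11819 = 13·909 + 2
17: 11819 = 17·695 + 4
19: 11819 = 19·622 + 1
23: 11819 = 23·513 + 20
29: 11819 = 29·407 + 16
31: 11819 = 31·381 + 8
37: 11819 = 37·319 + 16
41: 11819 = 41·288 + 11
43: 11819 = 43·274 + 37
47: 11819 = 47·251 + 22
53: 11819 = 53·223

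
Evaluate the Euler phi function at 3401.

Factor: 3401 = 19 · 179.
φ(3401) = (19−1) · (179−1) = 18 · 178 = 3204.

3204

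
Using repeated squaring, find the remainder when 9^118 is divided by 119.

72

9^1 ≡ 9 (mod 119)
9^2 ≡ 9^2 = 81 ≡ 81 (mod 119)
9^4 ≡ 81^2 = 6561 ≡ 16 (mod 119)
9^8 ≡ 16^2 = 256 ≡ 18 (mod 119)
9^16 ≡ 18^2 = 324 ≡ 86 (mod 119)
9^32 ≡ 86^2 = 7396 ≡ 18 (mod 119)
9^64 ≡ 18^2 = 324 ≡ 86 (mod 119)
118 = 64 + 32 + 16 + 4 + 2 in binary powers of 2.
So 9^118 ≡ 86 · 18 · 86 · 16 · 81 ≡ 72 (mod 119).
Since 72 ≠ 1, base 9 is a Fermat witness: 119 is composite.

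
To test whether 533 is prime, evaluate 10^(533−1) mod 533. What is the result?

510

10^1 ≡ 10 (mod 533)
10^2 ≡ 10^2 = 100 ≡ 100 (mod 533)
10^4 ≡ 100^2 = 10000 ≡ 406 (mod 533)
10^8 ≡ 406^2 = 164836 ≡ 139 (mod 533)
10^16 ≡ 139^2 = 19321 ≡ 133 (mod 533)
10^32 ≡ 133^2 = 17689 ≡ 100 (mod 533)
10^64 ≡ 100^2 = 10000 ≡ 406 (mod 533)
10^128 ≡ 406^2 = 164836 ≡ 139 (mod 533)
10^256 ≡ 139^2 = 19321 ≡ 133 (mod 533)
10^512 ≡ 133^2 = 17689 ≡ 100 (mod 533)
532 = 512 + 16 + 4 in binary powers of 2.
So 10^532 ≡ 100 · 133 · 406 ≡ 510 (mod 533).
Since 510 ≠ 1, base 10 is a Fermat witness: 533 is composite.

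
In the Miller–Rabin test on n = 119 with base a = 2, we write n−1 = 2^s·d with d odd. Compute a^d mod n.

25

119 − 1 = 118 = 2^1 · 59, so d = 59.
2^1 ≡ 2 (mod 119)
2^2 ≡ 2^2 = 4 ≡ 4 (mod 119)
2^4 ≡ 4^2 = 16 ≡ 16 (mod 119)
2^8 ≡ 16^2 = 256 ≡ 18 (mod 119)
2^16 ≡ 18^2 = 324 ≡ 86 (mod 119)
2^32 ≡ 86^2 = 7396 ≡ 18 (mod 119)
59 = 32 + 16 + 8 + 2 + 1 in binary powers of 2.
So 2^59 ≡ 18 · 86 · 18 · 4 · 2 ≡ 25 (mod 119).
Squaring chain: 25; never reaches −1, so base 2 is a Miller–Rabin witness that 119 is composite.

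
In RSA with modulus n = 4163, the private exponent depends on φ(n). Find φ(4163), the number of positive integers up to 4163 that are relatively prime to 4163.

Factor: 4163 = 23 · 181.
φ(4163) = (23−1) · (181−1) = 22 · 180 = 3960.

3960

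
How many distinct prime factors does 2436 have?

4

2436 = 2^2 · 609
609 = 3 · 203
203 = 7 · 29
2436 = 2^2 · 3 · 7 · 29, which has 4 distinct prime factors.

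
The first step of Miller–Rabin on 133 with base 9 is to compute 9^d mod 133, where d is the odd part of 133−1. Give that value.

133 − 1 = 132 = 2^2 · 33, so d = 33.
9^1 ≡ 9 (mod 133)
9^2 ≡ 9^2 = 81 ≡ 81 (mod 133)
9^4 ≡ 81^2 = 6561 ≡ 44 (mod 133)
9^8 ≡ 44^2 = 1936 ≡ 74 (mod 133)
9^16 ≡ 74^2 = 5476 ≡ 23 (mod 133)
9^32 ≡ 23^2 = 529 ≡ 130 (mod 133)
33 = 32 + 1 in binary powers of 2.
So 9^33 ≡ 130 · 9 ≡ 106 (mod 133).
Squaring chain: 106 → 64; never reaches −1, so base 9 is a Miller–Rabin witness that 133 is composite.

106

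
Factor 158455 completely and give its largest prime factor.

67

158455 = 5 · 31691
31691 = 11 · 2881
2881 = 43 · 67
67 is prime.
So 158455 = 5 · 11 · 43 · 67; the largest prime factor is 67.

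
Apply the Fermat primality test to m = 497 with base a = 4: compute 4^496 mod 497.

333

4^1 ≡ 4 (mod 497)
4^2 ≡ 4^2 = 16 ≡ 16 (mod 497)
4^4 ≡ 16^2 = 256 ≡ 256 (mod 497)
4^8 ≡ 256^2 = 65536 ≡ 429 (mod 497)
4^16 ≡ 429^2 = 184041 ≡ 151 (mod 497)
4^32 ≡ 151^2 = 22801 ≡ 436 (mod 497)
4^64 ≡ 436^2 = 190096 ≡ 242 (mod 497)
4^128 ≡ 242^2 = 58564 ≡ 415 (mod 497)
4^256 ≡ 415^2 = 172225 ≡ 263 (mod 497)
496 = 256 + 128 + 64 + 32 + 16 in binary powers of 2.
So 4^496 ≡ 263 · 415 · 242 · 436 · 151 ≡ 333 (mod 497).
Since 333 ≠ 1, base 4 is a Fermat witness: 497 is composite.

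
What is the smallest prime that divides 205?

205 is odd.
Digit sum 7, not divisible by 3.
Ends in 5: divisible by 5.

5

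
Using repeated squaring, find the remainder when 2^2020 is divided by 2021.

661

2^1 ≡ 2 (mod 2021)
2^2 ≡ 2^2 = 4 ≡ 4 (mod 2021)
2^4 ≡ 4^2 = 16 ≡ 16 (mod 2021)
2^8 ≡ 16^2 = 256 ≡ 256 (mod 2021)
2^16 ≡ 256^2 = 65536 ≡ 864 (mod 2021)
2^32 ≡ 864^2 = 746496 ≡ 747 (mod 2021)
2^64 ≡ 747^2 = 558009 ≡ 213 (mod 2021)
2^128 ≡ 213^2 = 45369 ≡ 907 (mod 2021)
2^256 ≡ 907^2 = 822649 ≡ 102 (mod 2021)
2^512 ≡ 102^2 = 10404 ≡ 299 (mod 2021)
2^1024 ≡ 299^2 = 89401 ≡ 477 (mod 2021)
2020 = 1024 + 512 + 256 + 128 + 64 + 32 + 4 in binary powers of 2.
So 2^2020 ≡ 477 · 299 · 102 · 907 · 213 · 747 · 16 ≡ 661 (mod 2021).
Since 661 ≠ 1, base 2 is a Fermat witness: 2021 is composite.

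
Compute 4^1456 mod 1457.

686

4^1 ≡ 4 (mod 1457)
4^2 ≡ 4^2 = 16 ≡ 16 (mod 1457)
4^4 ≡ 16^2 = 256 ≡ 256 (mod 1457)
4^8 ≡ 256^2 = 65536 ≡ 1428 (mod 1457)
4^16 ≡ 1428^2 = 2039184 ≡ 841 (mod 1457)
4^32 ≡ 841^2 = 707281 ≡ 636 (mod 1457)
4^64 ≡ 636^2 = 404496 ≡ 907 (mod 1457)
4^128 ≡ 907^2 = 822649 ≡ 901 (mod 1457)
4^256 ≡ 901^2 = 811801 ≡ 252 (mod 1457)
4^512 ≡ 252^2 = 63504 ≡ 853 (mod 1457)
4^1024 ≡ 853^2 = 727609 ≡ 566 (mod 1457)
1456 = 1024 + 256 + 128 + 32 + 16 in binary powers of 2.
So 4^1456 ≡ 566 · 252 · 901 · 636 · 841 ≡ 686 (mod 1457).
Since 686 ≠ 1, base 4 is a Fermat witness: 1457 is composite.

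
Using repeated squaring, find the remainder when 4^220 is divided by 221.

4^1 ≡ 4 (mod 221)
4^2 ≡ 4^2 = 16 ≡ 16 (mod 221)
4^4 ≡ 16^2 = 256 ≡ 35 (mod 221)
4^8 ≡ 35^2 = 1225 ≡ 120 (mod 221)
4^16 ≡ 120^2 = 14400 ≡ 35 (mod 221)
4^32 ≡ 35^2 = 1225 ≡ 120 (mod 221)
4^64 ≡ 120^2 = 14400 ≡ 35 (mod 221)
4^128 ≡ 35^2 = 1225 ≡ 120 (mod 221)
220 = 128 + 64 + 16 + 8 + 4 in binary powers of 2.
So 4^220 ≡ 120 · 35 · 35 · 120 · 35 ≡ 35 (mod 221).
Since 35 ≠ 1, base 4 is a Fermat witness: 221 is composite.

35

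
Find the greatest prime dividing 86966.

67

86966 = 2 · 43483
43483 = 11 · 3953
3953 = 59 · 67
67 is prime.
So 86966 = 2 · 11 · 59 · 67; the largest prime factor is 67.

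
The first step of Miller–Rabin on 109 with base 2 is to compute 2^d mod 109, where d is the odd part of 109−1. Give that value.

33

109 − 1 = 108 = 2^2 · 27, so d = 27.
2^1 ≡ 2 (mod 109)
2^2 ≡ 2^2 = 4 ≡ 4 (mod 109)
2^4 ≡ 4^2 = 16 ≡ 16 (mod 109)
2^8 ≡ 16^2 = 256 ≡ 38 (mod 109)
2^16 ≡ 38^2 = 1444 ≡ 27 (mod 109)
27 = 16 + 8 + 2 + 1 in binary powers of 2.
So 2^27 ≡ 27 · 38 · 4 · 2 ≡ 33 (mod 109).
Squaring chain: 33 → 108; reaches −1, so base 2 does not prove 109 composite.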